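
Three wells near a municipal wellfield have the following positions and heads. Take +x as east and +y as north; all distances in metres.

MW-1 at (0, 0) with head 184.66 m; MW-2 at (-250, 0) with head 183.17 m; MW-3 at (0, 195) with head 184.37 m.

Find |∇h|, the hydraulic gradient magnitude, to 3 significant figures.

0.00614

∂h/∂x = (183.17 − 184.66) / (-250 − 0) = +0.005960
∂h/∂y = (184.37 − 184.66) / (195 − 0) = -0.001487
|∇h| = √(0.005960² + -0.001487²) = 0.006143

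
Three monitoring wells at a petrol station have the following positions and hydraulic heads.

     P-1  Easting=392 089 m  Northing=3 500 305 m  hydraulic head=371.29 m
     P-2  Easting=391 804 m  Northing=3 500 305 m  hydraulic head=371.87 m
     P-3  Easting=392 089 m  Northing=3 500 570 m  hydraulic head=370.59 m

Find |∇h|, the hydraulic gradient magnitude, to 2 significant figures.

0.0033

∂h/∂x = (371.87 − 371.29) / (391804 − 392089) = -0.002035
∂h/∂y = (370.59 − 371.29) / (3500570 − 3500305) = -0.002642
|∇h| = √(-0.002035² + -0.002642²) = 0.003335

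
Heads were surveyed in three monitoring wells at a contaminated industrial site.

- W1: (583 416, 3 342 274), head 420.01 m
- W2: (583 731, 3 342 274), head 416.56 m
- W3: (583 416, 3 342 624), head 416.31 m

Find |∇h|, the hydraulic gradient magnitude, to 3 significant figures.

0.0152

∂h/∂x = (416.56 − 420.01) / (583731 − 583416) = -0.01095
∂h/∂y = (416.31 − 420.01) / (3342624 − 3342274) = -0.01057
|∇h| = √(-0.01095² + -0.01057²) = 0.01522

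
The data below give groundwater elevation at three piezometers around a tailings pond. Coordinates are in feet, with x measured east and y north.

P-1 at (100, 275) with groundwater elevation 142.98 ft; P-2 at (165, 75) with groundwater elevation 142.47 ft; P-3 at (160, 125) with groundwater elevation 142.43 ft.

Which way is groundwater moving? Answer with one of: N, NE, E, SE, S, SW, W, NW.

E

Differences from P-1: to P-2 (Δx, Δy, Δh) = (65, -200, -0.51); to P-3 = (60, -150, -0.55).
Solve a·Δx + b·Δy = Δh: det = 65·(-150) − 60·(-200) = 2250.
∂h/∂x = [(-0.51)·(-150) − (-0.55)·(-200)] / 2250 = -0.01489
∂h/∂y = [65·(-0.55) − 60·(-0.51)] / 2250 = -0.002289
Flow = −∇h = (+0.01489 east, +0.002289 north), which points east.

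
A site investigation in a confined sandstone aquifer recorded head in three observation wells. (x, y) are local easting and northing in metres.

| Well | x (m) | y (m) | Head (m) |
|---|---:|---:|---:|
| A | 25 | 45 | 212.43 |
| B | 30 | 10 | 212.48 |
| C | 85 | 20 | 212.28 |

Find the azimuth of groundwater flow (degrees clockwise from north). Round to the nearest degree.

Taking A as reference: B−A = (5, -35, +0.05); C−A = (60, -25, -0.15).
Solve a·Δx + b·Δy = Δh: det = 5·(-25) − 60·(-35) = 1975.
∂h/∂x = [(+0.05)·(-25) − (-0.15)·(-35)] / 1975 = -0.003291
∂h/∂y = [5·(-0.15) − 60·(+0.05)] / 1975 = -0.001899
Flow direction (−∇h) has components (+0.003291 E, +0.001899 N).
Azimuth = atan2(E, N) = atan2(+0.003291, +0.001899) = 60.0° ≈ 060°.

060°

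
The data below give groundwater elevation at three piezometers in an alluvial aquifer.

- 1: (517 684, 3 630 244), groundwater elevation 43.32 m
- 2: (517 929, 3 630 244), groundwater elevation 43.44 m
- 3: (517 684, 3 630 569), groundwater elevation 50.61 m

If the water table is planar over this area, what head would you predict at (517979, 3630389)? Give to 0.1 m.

∂h/∂x = (43.44 − 43.32) / (517929 − 517684) = +0.0004898
∂h/∂y = (50.61 − 43.32) / (3630569 − 3630244) = +0.02243
h(517979, 3630389) = 43.32 + (+0.0004898)·(295) + (+0.02243)·(145) = 43.32 +0.144 +3.252 = 46.717 m.

46.7 m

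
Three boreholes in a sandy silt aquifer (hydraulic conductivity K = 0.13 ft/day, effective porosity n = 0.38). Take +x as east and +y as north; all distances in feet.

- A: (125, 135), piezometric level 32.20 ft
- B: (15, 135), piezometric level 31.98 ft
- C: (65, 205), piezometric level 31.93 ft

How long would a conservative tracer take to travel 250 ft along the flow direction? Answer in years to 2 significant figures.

Three-point gradient (reference A): Δ to B = (-110, 0, -0.22), Δ to C = (-60, 70, -0.27).
∂h/∂x = +0.002000, ∂h/∂y = -0.002143 (det = -7700).
|∇h| = √(0.002000² + -0.002143²) = 0.002931
Seepage velocity v = K·i/n = 0.13 × 0.002931 / 0.38 = 0.001003 ft/day.
t = 250 / 0.001003 = 2.493e+05 days = 683 years.

680 years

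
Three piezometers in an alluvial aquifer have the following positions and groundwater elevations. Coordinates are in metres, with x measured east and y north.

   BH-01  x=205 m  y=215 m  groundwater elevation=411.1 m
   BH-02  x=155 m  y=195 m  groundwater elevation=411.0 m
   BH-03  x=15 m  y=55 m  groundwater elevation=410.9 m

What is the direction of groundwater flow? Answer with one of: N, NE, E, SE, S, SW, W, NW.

NW

Differences from BH-01: to BH-02 (Δx, Δy, Δh) = (-50, -20, -0.1); to BH-03 = (-190, -160, -0.2).
Determinant of the coordinate differences = (-50)·(-160) − (-190)·(-20) = 4200.
∂h/∂x = [(-0.1)·(-160) − (-0.2)·(-20)] / 4200 = +0.002857
∂h/∂y = [(-50)·(-0.2) − (-190)·(-0.1)] / 4200 = -0.002143
Flow = −∇h = (-0.002857 east, +0.002143 north), which points northwest.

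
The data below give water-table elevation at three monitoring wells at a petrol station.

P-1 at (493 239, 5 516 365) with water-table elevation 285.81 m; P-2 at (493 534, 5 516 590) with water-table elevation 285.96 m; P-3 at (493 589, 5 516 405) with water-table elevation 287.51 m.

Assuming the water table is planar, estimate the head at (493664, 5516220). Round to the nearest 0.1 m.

289.2 m

Differences from P-1: to P-2 (Δx, Δy, Δh) = (295, 225, +0.15); to P-3 = (350, 40, +1.70).
Solve a·Δx + b·Δy = Δh: det = 295·40 − 350·225 = -66950.
∂h/∂x = [(+0.15)·40 − (+1.70)·225] / -66950 = +0.005624
∂h/∂y = [295·(+1.70) − 350·(+0.15)] / -66950 = -0.006706
h(493664, 5516220) = 285.81 + (+0.005624)·(425) + (-0.006706)·(-145) = 285.81 +2.390 +0.972 = 289.172 m.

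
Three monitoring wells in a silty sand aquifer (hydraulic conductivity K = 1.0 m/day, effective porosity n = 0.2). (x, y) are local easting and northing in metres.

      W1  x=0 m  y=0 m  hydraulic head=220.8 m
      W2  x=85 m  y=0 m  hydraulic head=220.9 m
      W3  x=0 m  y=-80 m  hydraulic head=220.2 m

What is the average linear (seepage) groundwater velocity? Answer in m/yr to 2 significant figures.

∂h/∂x = (220.9 − 220.8) / (85 − 0) = +0.001176
∂h/∂y = (220.2 − 220.8) / (-80 − 0) = +0.007500
|∇h| = √(0.001176² + 0.007500²) = 0.007592
Seepage velocity v = K·i/n = 1.0 × 0.007592 / 0.2 = 0.03796 m/day = 13.86 m/yr.

14 m/yr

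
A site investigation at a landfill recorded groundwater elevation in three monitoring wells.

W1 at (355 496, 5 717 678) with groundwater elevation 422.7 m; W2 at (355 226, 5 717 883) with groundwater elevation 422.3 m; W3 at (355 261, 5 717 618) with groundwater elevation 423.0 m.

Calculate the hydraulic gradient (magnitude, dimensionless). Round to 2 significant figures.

Taking W1 as reference: W2−W1 = (-270, 205, -0.4); W3−W1 = (-235, -60, +0.3).
Solve a·Δx + b·Δy = Δh: det = (-270)·(-60) − (-235)·205 = 64375.
∂h/∂x = [(-0.4)·(-60) − (+0.3)·205] / 64375 = -0.0005825
∂h/∂y = [(-270)·(+0.3) − (-235)·(-0.4)] / 64375 = -0.002718
|∇h| = √(-0.0005825² + -0.002718²) = 0.00278

0.0028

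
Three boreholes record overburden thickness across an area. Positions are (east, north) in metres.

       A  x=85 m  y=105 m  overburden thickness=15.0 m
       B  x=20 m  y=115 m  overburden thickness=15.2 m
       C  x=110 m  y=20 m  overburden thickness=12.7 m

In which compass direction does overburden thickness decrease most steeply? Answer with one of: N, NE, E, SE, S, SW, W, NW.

S

Differences from A: to B (Δx, Δy, Δh) = (-65, 10, +0.2); to C = (25, -85, -2.3).
Determinant of the coordinate differences = (-65)·(-85) − 25·10 = 5275.
∂d/∂x = [(+0.2)·(-85) − (-2.3)·10] / 5275 = +0.001137
∂d/∂y = [(-65)·(-2.3) − 25·(+0.2)] / 5275 = +0.02739
Steepest decrease is along −∇f = (-0.001137 E, -0.02739 N) → south.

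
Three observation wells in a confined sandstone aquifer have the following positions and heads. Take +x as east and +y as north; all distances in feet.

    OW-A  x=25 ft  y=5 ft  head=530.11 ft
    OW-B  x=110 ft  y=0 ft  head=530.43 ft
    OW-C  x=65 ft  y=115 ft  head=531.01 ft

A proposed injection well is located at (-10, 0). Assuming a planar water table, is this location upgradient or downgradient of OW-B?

Differences from OW-A: to OW-B (Δx, Δy, Δh) = (85, -5, +0.32); to OW-C = (40, 110, +0.90).
Determinant of the coordinate differences = 85·110 − 40·(-5) = 9550.
∂h/∂x = [(+0.32)·110 − (+0.90)·(-5)] / 9550 = +0.004157
∂h/∂y = [85·(+0.90) − 40·(+0.32)] / 9550 = +0.006670
Head at (-10, 0) = 530.11 + (+0.004157)·(-35) + (+0.006670)·(-5) = 529.93 ft.
That is lower than the 530.43 ft at OW-B, so the point is downgradient.

downgradient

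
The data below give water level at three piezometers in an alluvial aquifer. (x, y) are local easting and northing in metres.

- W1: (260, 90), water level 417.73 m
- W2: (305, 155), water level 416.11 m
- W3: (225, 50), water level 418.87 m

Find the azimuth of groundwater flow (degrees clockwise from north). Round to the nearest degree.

With h = a·x + b·y + c and W1 as origin, the differences give:
  45·a + 65·b = -1.62
  (-35)·a + (-40)·b = +1.14
Eliminate b (×(-40) and ×65, subtract): 475·a = -9.300 → a = ∂h/∂x = -0.01958
Back-substitute: b = ∂h/∂y = -0.01137.
Flow direction (−∇h) has components (+0.01958 E, +0.01137 N).
Azimuth = atan2(E, N) = atan2(+0.01958, +0.01137) = 59.9° ≈ 060°.

060°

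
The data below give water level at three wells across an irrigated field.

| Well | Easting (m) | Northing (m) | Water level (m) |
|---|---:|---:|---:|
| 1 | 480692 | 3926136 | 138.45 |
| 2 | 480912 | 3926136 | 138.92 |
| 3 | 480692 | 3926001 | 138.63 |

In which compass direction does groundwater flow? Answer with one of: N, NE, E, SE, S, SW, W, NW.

∂h/∂x = (138.92 − 138.45) / (480912 − 480692) = +0.002136
∂h/∂y = (138.63 − 138.45) / (3926001 − 3926136) = -0.001333
Flow = −∇h = (-0.002136 east, +0.001333 north), which points northwest.

NW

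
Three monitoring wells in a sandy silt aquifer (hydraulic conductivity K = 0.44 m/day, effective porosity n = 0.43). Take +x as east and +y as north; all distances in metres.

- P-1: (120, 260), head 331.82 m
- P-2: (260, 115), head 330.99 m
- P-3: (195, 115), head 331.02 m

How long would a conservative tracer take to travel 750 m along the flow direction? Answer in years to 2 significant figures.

Taking P-1 as reference: P-2−P-1 = (140, -145, -0.83); P-3−P-1 = (75, -145, -0.80).
Determinant of the coordinate differences = 140·(-145) − 75·(-145) = -9425.
∂h/∂x = [(-0.83)·(-145) − (-0.80)·(-145)] / -9425 = -0.0004615
∂h/∂y = [140·(-0.80) − 75·(-0.83)] / -9425 = +0.005279
|∇h| = √(-0.0004615² + 0.005279²) = 0.005299
Seepage velocity v = K·i/n = 0.44 × 0.005299 / 0.43 = 0.005422 m/day.
t = 750 / 0.005422 = 1.383e+05 days = 379 years.

380 years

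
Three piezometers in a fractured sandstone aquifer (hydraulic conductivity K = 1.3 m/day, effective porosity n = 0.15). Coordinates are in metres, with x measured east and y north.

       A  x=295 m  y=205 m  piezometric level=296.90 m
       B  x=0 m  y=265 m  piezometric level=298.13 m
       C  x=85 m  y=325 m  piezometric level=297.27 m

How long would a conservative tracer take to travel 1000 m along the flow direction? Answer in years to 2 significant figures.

37 years

Taking A as reference: B−A = (-295, 60, +1.23); C−A = (-210, 120, +0.37).
Solve a·Δx + b·Δy = Δh: det = (-295)·120 − (-210)·60 = -22800.
∂h/∂x = [(+1.23)·120 − (+0.37)·60] / -22800 = -0.005500
∂h/∂y = [(-295)·(+0.37) − (-210)·(+1.23)] / -22800 = -0.006542
|∇h| = √(-0.005500² + -0.006542²) = 0.008547
Seepage velocity v = K·i/n = 1.3 × 0.008547 / 0.15 = 0.07407 m/day.
t = 1000 / 0.07407 = 1.35e+04 days = 37 years.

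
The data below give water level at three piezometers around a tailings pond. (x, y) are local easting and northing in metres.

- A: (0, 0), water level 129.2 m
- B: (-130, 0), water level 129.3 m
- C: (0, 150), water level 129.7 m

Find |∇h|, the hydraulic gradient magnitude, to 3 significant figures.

∂h/∂x = (129.3 − 129.2) / (-130 − 0) = -0.0007692
∂h/∂y = (129.7 − 129.2) / (150 − 0) = +0.003333
|∇h| = √(-0.0007692² + 0.003333²) = 0.003421

0.00342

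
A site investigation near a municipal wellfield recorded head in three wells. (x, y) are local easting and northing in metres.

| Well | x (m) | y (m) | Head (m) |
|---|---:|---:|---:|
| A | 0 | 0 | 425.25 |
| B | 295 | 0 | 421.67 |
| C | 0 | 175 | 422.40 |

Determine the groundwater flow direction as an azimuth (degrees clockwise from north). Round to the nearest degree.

037°

∂h/∂x = (421.67 − 425.25) / (295 − 0) = -0.01214
∂h/∂y = (422.40 − 425.25) / (175 − 0) = -0.01629
Flow direction (−∇h) has components (+0.01214 E, +0.01629 N).
Azimuth = atan2(E, N) = atan2(+0.01214, +0.01629) = 36.7° ≈ 037°.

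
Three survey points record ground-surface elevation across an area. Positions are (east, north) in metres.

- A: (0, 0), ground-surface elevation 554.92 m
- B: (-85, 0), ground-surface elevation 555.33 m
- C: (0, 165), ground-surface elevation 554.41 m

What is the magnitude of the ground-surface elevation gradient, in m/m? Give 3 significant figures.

∂z/∂x = (555.33 − 554.92) / (-85 − 0) = -0.004824
∂z/∂y = (554.41 − 554.92) / (165 − 0) = -0.003091
|∇f| = √(-0.004824² + -0.003091²) = 0.005729 m/m

0.00573 m/m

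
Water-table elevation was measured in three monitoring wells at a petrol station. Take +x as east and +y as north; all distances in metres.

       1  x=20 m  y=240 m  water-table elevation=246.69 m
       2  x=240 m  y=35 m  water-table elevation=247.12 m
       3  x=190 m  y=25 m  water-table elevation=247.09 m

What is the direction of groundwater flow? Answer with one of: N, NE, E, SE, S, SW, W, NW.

With h = a·x + b·y + c and 1 as origin, the differences give:
  220·a + (-205)·b = +0.43
  170·a + (-215)·b = +0.40
Eliminate b (×(-215) and ×(-205), subtract): -12450·a = -10.450 → a = ∂h/∂x = +0.0008394
Back-substitute: b = ∂h/∂y = -0.001197.
Flow = −∇h = (-0.0008394 east, +0.001197 north), which points northwest.

NW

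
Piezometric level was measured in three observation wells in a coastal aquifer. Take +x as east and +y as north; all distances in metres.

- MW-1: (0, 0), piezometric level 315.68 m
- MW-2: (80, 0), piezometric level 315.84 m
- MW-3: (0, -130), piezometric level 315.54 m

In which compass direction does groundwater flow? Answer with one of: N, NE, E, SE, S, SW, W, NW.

∂h/∂x = (315.84 − 315.68) / (80 − 0) = +0.002000
∂h/∂y = (315.54 − 315.68) / (-130 − 0) = +0.001077
Flow = −∇h = (-0.002000 east, -0.001077 north), which points southwest.

SW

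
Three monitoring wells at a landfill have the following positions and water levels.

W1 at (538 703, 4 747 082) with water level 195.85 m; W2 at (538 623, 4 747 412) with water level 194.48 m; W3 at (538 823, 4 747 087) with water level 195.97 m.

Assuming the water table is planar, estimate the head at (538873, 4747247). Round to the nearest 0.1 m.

Differences from W1: to W2 (Δx, Δy, Δh) = (-80, 330, -1.37); to W3 = (120, 5, +0.12).
Determinant of the coordinate differences = (-80)·5 − 120·330 = -40000.
∂h/∂x = [(-1.37)·5 − (+0.12)·330] / -40000 = +0.001161
∂h/∂y = [(-80)·(+0.12) − 120·(-1.37)] / -40000 = -0.003870
h(538873, 4747247) = 195.85 + (+0.001161)·(170) + (-0.003870)·(165) = 195.85 +0.197 -0.639 = 195.409 m.

195.4 m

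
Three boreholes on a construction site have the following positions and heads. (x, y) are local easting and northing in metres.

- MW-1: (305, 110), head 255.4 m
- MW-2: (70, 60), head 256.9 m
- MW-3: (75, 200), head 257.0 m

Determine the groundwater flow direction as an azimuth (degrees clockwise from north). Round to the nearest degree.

Differences from MW-1: to MW-2 (Δx, Δy, Δh) = (-235, -50, +1.5); to MW-3 = (-230, 90, +1.6).
Solve a·Δx + b·Δy = Δh: det = (-235)·90 − (-230)·(-50) = -32650.
∂h/∂x = [(+1.5)·90 − (+1.6)·(-50)] / -32650 = -0.006585
∂h/∂y = [(-235)·(+1.6) − (-230)·(+1.5)] / -32650 = +0.0009495
Flow direction (−∇h) has components (+0.006585 E, -0.0009495 N).
Azimuth = atan2(E, N) = atan2(+0.006585, -0.0009495) = 98.2° ≈ 098°.

098°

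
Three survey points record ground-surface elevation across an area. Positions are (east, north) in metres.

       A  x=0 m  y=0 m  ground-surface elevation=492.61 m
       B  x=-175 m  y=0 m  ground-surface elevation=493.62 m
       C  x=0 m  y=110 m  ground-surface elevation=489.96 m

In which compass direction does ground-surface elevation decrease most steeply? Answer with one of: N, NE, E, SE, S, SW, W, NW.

∂z/∂x = (493.62 − 492.61) / (-175 − 0) = -0.005771
∂z/∂y = (489.96 − 492.61) / (110 − 0) = -0.02409
Steepest decrease is along −∇f = (+0.005771 E, +0.02409 N) → north.

N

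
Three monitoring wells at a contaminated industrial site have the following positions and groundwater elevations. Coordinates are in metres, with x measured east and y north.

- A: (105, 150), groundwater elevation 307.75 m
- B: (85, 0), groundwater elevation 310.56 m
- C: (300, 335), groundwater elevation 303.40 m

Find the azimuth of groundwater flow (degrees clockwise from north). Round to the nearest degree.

Taking A as reference: B−A = (-20, -150, +2.81); C−A = (195, 185, -4.35).
Determinant of the coordinate differences = (-20)·185 − 195·(-150) = 25550.
∂h/∂x = [(+2.81)·185 − (-4.35)·(-150)] / 25550 = -0.005192
∂h/∂y = [(-20)·(-4.35) − 195·(+2.81)] / 25550 = -0.01804
Flow direction (−∇h) has components (+0.005192 E, +0.01804 N).
Azimuth = atan2(E, N) = atan2(+0.005192, +0.01804) = 16.1° ≈ 016°.

016°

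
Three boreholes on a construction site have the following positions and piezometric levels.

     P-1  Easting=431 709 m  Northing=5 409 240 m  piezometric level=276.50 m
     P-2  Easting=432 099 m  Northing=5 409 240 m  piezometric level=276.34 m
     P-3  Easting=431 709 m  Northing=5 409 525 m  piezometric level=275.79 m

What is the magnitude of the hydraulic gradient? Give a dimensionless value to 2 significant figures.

0.0025

∂h/∂x = (276.34 − 276.50) / (432099 − 431709) = -0.0004103
∂h/∂y = (275.79 − 276.50) / (5409525 − 5409240) = -0.002491
|∇h| = √(-0.0004103² + -0.002491²) = 0.002525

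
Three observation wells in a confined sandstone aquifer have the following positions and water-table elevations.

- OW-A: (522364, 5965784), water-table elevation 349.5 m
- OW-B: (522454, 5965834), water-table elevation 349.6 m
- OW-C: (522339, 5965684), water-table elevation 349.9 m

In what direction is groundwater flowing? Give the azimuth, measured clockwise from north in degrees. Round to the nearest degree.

With h = a·x + b·y + c and OW-A as origin, the differences give:
  90·a + 50·b = +0.1
  (-25)·a + (-100)·b = +0.4
Eliminate b (×(-100) and ×50, subtract): -7750·a = -30.00 → a = ∂h/∂x = +0.003871
Back-substitute: b = ∂h/∂y = -0.004968.
Flow direction (−∇h) has components (-0.003871 E, +0.004968 N).
Azimuth = atan2(E, N) = atan2(-0.003871, +0.004968) = 322.1° ≈ 322°.

322°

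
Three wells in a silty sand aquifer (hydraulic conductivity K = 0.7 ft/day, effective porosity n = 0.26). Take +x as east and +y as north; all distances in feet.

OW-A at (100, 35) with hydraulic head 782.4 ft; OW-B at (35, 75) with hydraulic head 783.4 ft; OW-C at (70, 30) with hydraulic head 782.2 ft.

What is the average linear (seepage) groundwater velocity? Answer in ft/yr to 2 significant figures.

Three-point gradient (reference OW-A): Δ to OW-B = (-65, 40, +1.0), Δ to OW-C = (-30, -5, -0.2).
∂h/∂x = +0.001967, ∂h/∂y = +0.02820 (det = 1525).
|∇h| = √(0.001967² + 0.02820²) = 0.02827
Seepage velocity v = K·i/n = 0.7 × 0.02827 / 0.26 = 0.07611 ft/day = 27.8 ft/yr.

28 ft/yr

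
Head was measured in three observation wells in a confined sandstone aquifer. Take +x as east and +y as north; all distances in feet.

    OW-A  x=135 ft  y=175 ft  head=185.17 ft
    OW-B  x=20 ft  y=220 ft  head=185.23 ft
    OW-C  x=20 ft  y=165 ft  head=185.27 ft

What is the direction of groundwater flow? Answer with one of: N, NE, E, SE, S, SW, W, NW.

NE

Differences from OW-A: to OW-B (Δx, Δy, Δh) = (-115, 45, +0.06); to OW-C = (-115, -10, +0.10).
Determinant of the coordinate differences = (-115)·(-10) − (-115)·45 = 6325.
∂h/∂x = [(+0.06)·(-10) − (+0.10)·45] / 6325 = -0.0008063
∂h/∂y = [(-115)·(+0.10) − (-115)·(+0.06)] / 6325 = -0.0007273
Flow = −∇h = (+0.0008063 east, +0.0007273 north), which points northeast.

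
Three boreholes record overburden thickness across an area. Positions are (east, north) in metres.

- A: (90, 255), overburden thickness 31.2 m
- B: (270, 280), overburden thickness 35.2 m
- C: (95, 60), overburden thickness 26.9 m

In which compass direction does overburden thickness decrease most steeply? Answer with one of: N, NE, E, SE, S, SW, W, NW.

Differences from A: to B (Δx, Δy, Δh) = (180, 25, +4.0); to C = (5, -195, -4.3).
Solve a·Δx + b·Δy = Δd: det = 180·(-195) − 5·25 = -35225.
∂d/∂x = [(+4.0)·(-195) − (-4.3)·25] / -35225 = +0.01909
∂d/∂y = [180·(-4.3) − 5·(+4.0)] / -35225 = +0.02254
Steepest decrease is along −∇f = (-0.01909 E, -0.02254 N) → southwest.

SW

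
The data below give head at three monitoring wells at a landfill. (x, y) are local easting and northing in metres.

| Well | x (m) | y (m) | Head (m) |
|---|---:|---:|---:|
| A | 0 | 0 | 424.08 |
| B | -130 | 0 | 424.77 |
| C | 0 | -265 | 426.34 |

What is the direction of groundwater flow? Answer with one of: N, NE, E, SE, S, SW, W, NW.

NE

∂h/∂x = (424.77 − 424.08) / (-130 − 0) = -0.005308
∂h/∂y = (426.34 − 424.08) / (-265 − 0) = -0.008528
Flow = −∇h = (+0.005308 east, +0.008528 north), which points northeast.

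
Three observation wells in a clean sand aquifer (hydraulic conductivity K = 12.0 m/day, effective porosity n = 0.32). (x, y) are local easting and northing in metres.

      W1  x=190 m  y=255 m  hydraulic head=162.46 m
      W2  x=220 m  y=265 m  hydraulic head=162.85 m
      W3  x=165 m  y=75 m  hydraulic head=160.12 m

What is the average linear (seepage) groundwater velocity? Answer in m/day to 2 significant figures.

0.56 m/day

With h = a·x + b·y + c and W1 as origin, the differences give:
  30·a + 10·b = +0.39
  (-25)·a + (-180)·b = -2.34
Eliminate b (×(-180) and ×10, subtract): -5150·a = -46.800 → a = ∂h/∂x = +0.009087
Back-substitute: b = ∂h/∂y = +0.01174.
|∇h| = √(0.009087² + 0.01174²) = 0.01485
Seepage velocity v = K·i/n = 12.0 × 0.01485 / 0.32 = 0.5569 m/day.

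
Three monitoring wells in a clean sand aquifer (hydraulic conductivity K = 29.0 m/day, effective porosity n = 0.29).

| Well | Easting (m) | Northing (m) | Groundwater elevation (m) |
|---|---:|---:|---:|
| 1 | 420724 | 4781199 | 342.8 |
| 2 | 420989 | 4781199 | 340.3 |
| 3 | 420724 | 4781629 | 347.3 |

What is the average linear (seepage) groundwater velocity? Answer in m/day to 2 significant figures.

∂h/∂x = (340.3 − 342.8) / (420989 − 420724) = -0.009434
∂h/∂y = (347.3 − 342.8) / (4781629 − 4781199) = +0.01047
|∇h| = √(-0.009434² + 0.01047²) = 0.01409
Seepage velocity v = K·i/n = 29.0 × 0.01409 / 0.29 = 1.409 m/day.

1.4 m/day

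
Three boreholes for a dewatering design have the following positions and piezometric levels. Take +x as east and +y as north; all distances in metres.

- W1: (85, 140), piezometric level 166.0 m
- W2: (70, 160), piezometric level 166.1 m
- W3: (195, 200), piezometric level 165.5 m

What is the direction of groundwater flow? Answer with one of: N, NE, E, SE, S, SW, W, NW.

E

Taking W1 as reference: W2−W1 = (-15, 20, +0.1); W3−W1 = (110, 60, -0.5).
Determinant of the coordinate differences = (-15)·60 − 110·20 = -3100.
∂h/∂x = [(+0.1)·60 − (-0.5)·20] / -3100 = -0.005161
∂h/∂y = [(-15)·(-0.5) − 110·(+0.1)] / -3100 = +0.001129
Flow = −∇h = (+0.005161 east, -0.001129 north), which points east.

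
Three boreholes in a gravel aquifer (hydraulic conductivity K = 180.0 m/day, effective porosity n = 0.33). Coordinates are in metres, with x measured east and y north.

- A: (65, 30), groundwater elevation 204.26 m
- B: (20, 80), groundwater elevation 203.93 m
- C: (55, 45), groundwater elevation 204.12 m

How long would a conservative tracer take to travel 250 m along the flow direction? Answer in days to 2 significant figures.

Three-point gradient (reference A): Δ to B = (-45, 50, -0.33), Δ to C = (-10, 15, -0.14).
∂h/∂x = -0.01171, ∂h/∂y = -0.01714 (det = -175).
|∇h| = √(-0.01171² + -0.01714²) = 0.02076
Seepage velocity v = K·i/n = 180.0 × 0.02076 / 0.33 = 11.32 m/day.
t = 250 / 11.32 = 22.08 days.

22 days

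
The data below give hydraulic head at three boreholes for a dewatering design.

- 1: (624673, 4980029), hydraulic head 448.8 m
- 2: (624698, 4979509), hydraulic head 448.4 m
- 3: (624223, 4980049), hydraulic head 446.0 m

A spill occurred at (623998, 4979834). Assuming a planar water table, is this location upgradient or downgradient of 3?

downgradient

Taking 1 as reference: 2−1 = (25, -520, -0.4); 3−1 = (-450, 20, -2.8).
Determinant of the coordinate differences = 25·20 − (-450)·(-520) = -233500.
∂h/∂x = [(-0.4)·20 − (-2.8)·(-520)] / -233500 = +0.006270
∂h/∂y = [25·(-2.8) − (-450)·(-0.4)] / -233500 = +0.001071
Head at (623998, 4979834) = 448.8 + (+0.006270)·(-675) + (+0.001071)·(-195) = 444.36 m.
That is lower than the 446.0 m at 3, so the point is downgradient.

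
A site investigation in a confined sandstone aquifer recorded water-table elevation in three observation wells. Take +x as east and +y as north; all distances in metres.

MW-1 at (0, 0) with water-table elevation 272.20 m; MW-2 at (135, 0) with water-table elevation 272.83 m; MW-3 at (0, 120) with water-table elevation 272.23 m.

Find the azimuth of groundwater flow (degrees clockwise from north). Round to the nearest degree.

267°

∂h/∂x = (272.83 − 272.20) / (135 − 0) = +0.004667
∂h/∂y = (272.23 − 272.20) / (120 − 0) = +0.0002500
Flow direction (−∇h) has components (-0.004667 E, -0.0002500 N).
Azimuth = atan2(E, N) = atan2(-0.004667, -0.0002500) = 266.9° ≈ 267°.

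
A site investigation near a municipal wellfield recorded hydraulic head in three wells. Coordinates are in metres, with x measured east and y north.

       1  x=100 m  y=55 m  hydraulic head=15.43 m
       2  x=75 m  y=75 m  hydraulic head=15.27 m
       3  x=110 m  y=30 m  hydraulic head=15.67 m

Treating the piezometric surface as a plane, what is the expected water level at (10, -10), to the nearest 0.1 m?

16.3 m

Taking 1 as reference: 2−1 = (-25, 20, -0.16); 3−1 = (10, -25, +0.24).
Solve a·Δx + b·Δy = Δh: det = (-25)·(-25) − 10·20 = 425.
∂h/∂x = [(-0.16)·(-25) − (+0.24)·20] / 425 = -0.001882
∂h/∂y = [(-25)·(+0.24) − 10·(-0.16)] / 425 = -0.01035
h(10, -10) = 15.43 + (-0.001882)·(-90) + (-0.01035)·(-65) = 15.43 +0.169 +0.673 = 16.272 m.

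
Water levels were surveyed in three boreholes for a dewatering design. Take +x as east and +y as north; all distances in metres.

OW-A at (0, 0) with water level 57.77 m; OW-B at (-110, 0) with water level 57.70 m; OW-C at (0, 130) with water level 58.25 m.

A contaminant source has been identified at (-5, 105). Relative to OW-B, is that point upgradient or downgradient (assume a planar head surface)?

upgradient

∂h/∂x = (57.70 − 57.77) / (-110 − 0) = +0.0006364
∂h/∂y = (58.25 − 57.77) / (130 − 0) = +0.003692
Head at (-5, 105) = 57.77 + (+0.0006364)·(-5) + (+0.003692)·(105) = 58.15 m.
That is higher than the 57.70 m at OW-B, so the point is upgradient.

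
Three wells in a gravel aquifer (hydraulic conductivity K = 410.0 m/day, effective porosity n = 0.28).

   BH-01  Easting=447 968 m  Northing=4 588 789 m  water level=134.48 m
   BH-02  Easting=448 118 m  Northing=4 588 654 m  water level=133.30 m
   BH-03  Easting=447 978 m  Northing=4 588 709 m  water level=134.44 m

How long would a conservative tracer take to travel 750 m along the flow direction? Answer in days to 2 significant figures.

61 days

Differences from BH-01: to BH-02 (Δx, Δy, Δh) = (150, -135, -1.18); to BH-03 = (10, -80, -0.04).
Solve a·Δx + b·Δy = Δh: det = 150·(-80) − 10·(-135) = -10650.
∂h/∂x = [(-1.18)·(-80) − (-0.04)·(-135)] / -10650 = -0.008357
∂h/∂y = [150·(-0.04) − 10·(-1.18)] / -10650 = -0.0005446
|∇h| = √(-0.008357² + -0.0005446²) = 0.008375
Seepage velocity v = K·i/n = 410.0 × 0.008375 / 0.28 = 12.26 m/day.
t = 750 / 12.26 = 61.17 days.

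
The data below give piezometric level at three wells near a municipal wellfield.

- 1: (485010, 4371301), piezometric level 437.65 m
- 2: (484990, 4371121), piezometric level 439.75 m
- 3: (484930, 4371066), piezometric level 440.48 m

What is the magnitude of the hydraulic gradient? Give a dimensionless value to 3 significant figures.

0.0116

With h = a·x + b·y + c and 1 as origin, the differences give:
  (-20)·a + (-180)·b = +2.10
  (-80)·a + (-235)·b = +2.83
Eliminate b (×(-235) and ×(-180), subtract): -9700·a = 15.900 → a = ∂h/∂x = -0.001639
Back-substitute: b = ∂h/∂y = -0.01148.
|∇h| = √(-0.001639² + -0.01148²) = 0.0116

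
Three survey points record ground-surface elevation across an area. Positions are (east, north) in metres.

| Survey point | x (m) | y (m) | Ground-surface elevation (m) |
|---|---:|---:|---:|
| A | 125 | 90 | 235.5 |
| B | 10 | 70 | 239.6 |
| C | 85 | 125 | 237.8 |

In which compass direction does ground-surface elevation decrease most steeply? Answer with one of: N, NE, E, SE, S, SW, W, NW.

Taking A as reference: B−A = (-115, -20, +4.1); C−A = (-40, 35, +2.3).
Determinant of the coordinate differences = (-115)·35 − (-40)·(-20) = -4825.
∂z/∂x = [(+4.1)·35 − (+2.3)·(-20)] / -4825 = -0.03927
∂z/∂y = [(-115)·(+2.3) − (-40)·(+4.1)] / -4825 = +0.02083
Steepest decrease is along −∇f = (+0.03927 E, -0.02083 N) → southeast.

SE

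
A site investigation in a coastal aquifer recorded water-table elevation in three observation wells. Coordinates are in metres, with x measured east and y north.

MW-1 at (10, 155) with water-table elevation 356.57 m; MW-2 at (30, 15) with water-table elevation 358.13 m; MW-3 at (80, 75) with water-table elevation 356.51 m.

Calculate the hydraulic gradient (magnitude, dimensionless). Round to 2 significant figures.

Taking MW-1 as reference: MW-2−MW-1 = (20, -140, +1.56); MW-3−MW-1 = (70, -80, -0.06).
Determinant of the coordinate differences = 20·(-80) − 70·(-140) = 8200.
∂h/∂x = [(+1.56)·(-80) − (-0.06)·(-140)] / 8200 = -0.01624
∂h/∂y = [20·(-0.06) − 70·(+1.56)] / 8200 = -0.01346
|∇h| = √(-0.01624² + -0.01346²) = 0.02109

0.021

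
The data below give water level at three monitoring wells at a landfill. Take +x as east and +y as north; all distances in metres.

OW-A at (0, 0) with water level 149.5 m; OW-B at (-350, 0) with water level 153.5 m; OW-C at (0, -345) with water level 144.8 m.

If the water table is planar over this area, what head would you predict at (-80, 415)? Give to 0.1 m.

156.1 m

∂h/∂x = (153.5 − 149.5) / (-350 − 0) = -0.01143
∂h/∂y = (144.8 − 149.5) / (-345 − 0) = +0.01362
h(-80, 415) = 149.5 + (-0.01143)·(-80) + (+0.01362)·(415) = 149.5 +0.914 +5.654 = 156.068 m.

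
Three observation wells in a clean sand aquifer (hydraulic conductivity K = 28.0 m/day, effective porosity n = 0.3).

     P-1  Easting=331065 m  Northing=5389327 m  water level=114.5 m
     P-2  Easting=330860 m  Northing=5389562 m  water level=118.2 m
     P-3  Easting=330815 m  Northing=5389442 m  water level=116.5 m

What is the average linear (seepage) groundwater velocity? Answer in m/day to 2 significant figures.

1.4 m/day

Taking P-1 as reference: P-2−P-1 = (-205, 235, +3.7); P-3−P-1 = (-250, 115, +2.0).
Solve a·Δx + b·Δy = Δh: det = (-205)·115 − (-250)·235 = 35175.
∂h/∂x = [(+3.7)·115 − (+2.0)·235] / 35175 = -0.001265
∂h/∂y = [(-205)·(+2.0) − (-250)·(+3.7)] / 35175 = +0.01464
|∇h| = √(-0.001265² + 0.01464²) = 0.01469
Seepage velocity v = K·i/n = 28.0 × 0.01469 / 0.3 = 1.371 m/day.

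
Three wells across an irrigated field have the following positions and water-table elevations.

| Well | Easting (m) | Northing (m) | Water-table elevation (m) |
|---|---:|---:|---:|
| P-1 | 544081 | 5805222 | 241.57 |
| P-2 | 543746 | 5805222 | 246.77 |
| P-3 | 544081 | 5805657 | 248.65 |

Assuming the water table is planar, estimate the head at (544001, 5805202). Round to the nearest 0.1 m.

∂h/∂x = (246.77 − 241.57) / (543746 − 544081) = -0.01552
∂h/∂y = (248.65 − 241.57) / (5805657 − 5805222) = +0.01628
h(544001, 5805202) = 241.57 + (-0.01552)·(-80) + (+0.01628)·(-20) = 241.57 +1.242 -0.326 = 242.486 m.

242.5 m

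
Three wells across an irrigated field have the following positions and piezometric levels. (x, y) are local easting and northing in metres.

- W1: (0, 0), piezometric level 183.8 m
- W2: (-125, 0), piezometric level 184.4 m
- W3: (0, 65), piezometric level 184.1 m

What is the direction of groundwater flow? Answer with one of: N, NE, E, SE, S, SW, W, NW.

∂h/∂x = (184.4 − 183.8) / (-125 − 0) = -0.004800
∂h/∂y = (184.1 − 183.8) / (65 − 0) = +0.004615
Flow = −∇h = (+0.004800 east, -0.004615 north), which points southeast.

SE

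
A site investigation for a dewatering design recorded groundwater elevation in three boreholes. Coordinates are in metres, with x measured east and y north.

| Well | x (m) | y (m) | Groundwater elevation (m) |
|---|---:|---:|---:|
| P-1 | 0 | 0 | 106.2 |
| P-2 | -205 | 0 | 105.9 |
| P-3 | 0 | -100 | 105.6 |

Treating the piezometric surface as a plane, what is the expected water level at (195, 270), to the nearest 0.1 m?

∂h/∂x = (105.9 − 106.2) / (-205 − 0) = +0.001463
∂h/∂y = (105.6 − 106.2) / (-100 − 0) = +0.006000
h(195, 270) = 106.2 + (+0.001463)·(195) + (+0.006000)·(270) = 106.2 +0.285 +1.620 = 108.105 m.

108.1 m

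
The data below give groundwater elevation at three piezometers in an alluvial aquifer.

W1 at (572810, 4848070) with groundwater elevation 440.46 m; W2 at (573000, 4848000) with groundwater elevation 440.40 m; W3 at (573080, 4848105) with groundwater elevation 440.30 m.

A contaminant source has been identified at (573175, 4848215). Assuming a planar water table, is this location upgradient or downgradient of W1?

With h = a·x + b·y + c and W1 as origin, the differences give:
  190·a + (-70)·b = -0.06
  270·a + 35·b = -0.16
Eliminate b (×35 and ×(-70), subtract): 25550·a = -13.300 → a = ∂h/∂x = -0.0005205
Back-substitute: b = ∂h/∂y = -0.0005558.
Head at (573175, 4848215) = 440.46 + (-0.0005205)·(365) + (-0.0005558)·(145) = 440.19 m.
That is lower than the 440.46 m at W1, so the point is downgradient.

downgradient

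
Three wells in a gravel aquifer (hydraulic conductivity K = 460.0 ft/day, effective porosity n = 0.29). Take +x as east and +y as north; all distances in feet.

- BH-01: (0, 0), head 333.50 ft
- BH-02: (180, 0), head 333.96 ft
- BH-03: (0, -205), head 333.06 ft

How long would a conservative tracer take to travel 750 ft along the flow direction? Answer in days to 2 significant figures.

140 days

∂h/∂x = (333.96 − 333.50) / (180 − 0) = +0.002556
∂h/∂y = (333.06 − 333.50) / (-205 − 0) = +0.002146
|∇h| = √(0.002556² + 0.002146²) = 0.003337
Seepage velocity v = K·i/n = 460.0 × 0.003337 / 0.29 = 5.293 ft/day.
t = 750 / 5.293 = 141.7 days.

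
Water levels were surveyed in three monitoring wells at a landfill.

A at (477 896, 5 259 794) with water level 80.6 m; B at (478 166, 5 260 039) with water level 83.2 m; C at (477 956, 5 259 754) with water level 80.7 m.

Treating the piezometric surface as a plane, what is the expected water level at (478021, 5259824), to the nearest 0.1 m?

With h = a·x + b·y + c and A as origin, the differences give:
  270·a + 245·b = +2.6
  60·a + (-40)·b = +0.1
Eliminate b (×(-40) and ×245, subtract): -25500·a = -128.50 → a = ∂h/∂x = +0.005039
Back-substitute: b = ∂h/∂y = +0.005059.
h(478021, 5259824) = 80.6 + (+0.005039)·(125) + (+0.005059)·(30) = 80.6 +0.630 +0.152 = 81.382 m.

81.4 m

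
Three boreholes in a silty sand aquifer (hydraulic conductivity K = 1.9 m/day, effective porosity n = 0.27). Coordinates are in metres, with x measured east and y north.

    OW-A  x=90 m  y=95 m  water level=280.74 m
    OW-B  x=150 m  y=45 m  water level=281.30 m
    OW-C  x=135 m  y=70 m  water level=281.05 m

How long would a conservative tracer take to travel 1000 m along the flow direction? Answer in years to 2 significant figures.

43 years

Differences from OW-A: to OW-B (Δx, Δy, Δh) = (60, -50, +0.56); to OW-C = (45, -25, +0.31).
Determinant of the coordinate differences = 60·(-25) − 45·(-50) = 750.
∂h/∂x = [(+0.56)·(-25) − (+0.31)·(-50)] / 750 = +0.002000
∂h/∂y = [60·(+0.31) − 45·(+0.56)] / 750 = -0.008800
|∇h| = √(0.002000² + -0.008800²) = 0.009024
Seepage velocity v = K·i/n = 1.9 × 0.009024 / 0.27 = 0.0635 m/day.
t = 1000 / 0.0635 = 1.575e+04 days = 43.1 years.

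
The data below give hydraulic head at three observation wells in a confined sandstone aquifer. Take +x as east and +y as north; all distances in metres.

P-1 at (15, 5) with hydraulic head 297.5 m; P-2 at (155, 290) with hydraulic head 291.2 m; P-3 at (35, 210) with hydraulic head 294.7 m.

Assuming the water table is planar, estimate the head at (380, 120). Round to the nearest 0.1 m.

288.3 m

Taking P-1 as reference: P-2−P-1 = (140, 285, -6.3); P-3−P-1 = (20, 205, -2.8).
Determinant of the coordinate differences = 140·205 − 20·285 = 23000.
∂h/∂x = [(-6.3)·205 − (-2.8)·285] / 23000 = -0.02146
∂h/∂y = [140·(-2.8) − 20·(-6.3)] / 23000 = -0.01157
h(380, 120) = 297.5 + (-0.02146)·(365) + (-0.01157)·(115) = 297.5 -7.832 -1.330 = 288.338 m.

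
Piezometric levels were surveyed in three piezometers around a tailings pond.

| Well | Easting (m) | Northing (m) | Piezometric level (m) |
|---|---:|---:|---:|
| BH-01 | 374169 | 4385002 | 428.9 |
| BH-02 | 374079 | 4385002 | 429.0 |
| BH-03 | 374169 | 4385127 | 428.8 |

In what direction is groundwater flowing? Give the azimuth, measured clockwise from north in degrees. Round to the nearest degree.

054°

∂h/∂x = (429.0 − 428.9) / (374079 − 374169) = -0.001111
∂h/∂y = (428.8 − 428.9) / (4385127 − 4385002) = -0.0008000
Flow direction (−∇h) has components (+0.001111 E, +0.0008000 N).
Azimuth = atan2(E, N) = atan2(+0.001111, +0.0008000) = 54.2° ≈ 054°.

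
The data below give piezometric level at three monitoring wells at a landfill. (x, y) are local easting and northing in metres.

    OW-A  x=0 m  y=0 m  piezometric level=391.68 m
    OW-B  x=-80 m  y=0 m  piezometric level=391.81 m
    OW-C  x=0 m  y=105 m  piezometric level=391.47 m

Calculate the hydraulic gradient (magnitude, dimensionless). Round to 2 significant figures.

∂h/∂x = (391.81 − 391.68) / (-80 − 0) = -0.001625
∂h/∂y = (391.47 − 391.68) / (105 − 0) = -0.002000
|∇h| = √(-0.001625² + -0.002000²) = 0.002577

0.0026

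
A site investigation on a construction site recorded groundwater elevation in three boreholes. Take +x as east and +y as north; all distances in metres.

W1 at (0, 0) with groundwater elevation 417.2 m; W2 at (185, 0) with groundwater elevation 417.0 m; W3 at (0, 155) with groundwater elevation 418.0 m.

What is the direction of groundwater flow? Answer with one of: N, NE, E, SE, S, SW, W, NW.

∂h/∂x = (417.0 − 417.2) / (185 − 0) = -0.001081
∂h/∂y = (418.0 − 417.2) / (155 − 0) = +0.005161
Flow = −∇h = (+0.001081 east, -0.005161 north), which points south.

S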